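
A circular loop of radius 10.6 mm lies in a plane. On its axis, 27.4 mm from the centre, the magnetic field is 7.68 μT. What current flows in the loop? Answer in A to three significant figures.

On the axis of a loop, B = μ₀IR²/[2(R²+z²)^(3/2)], so I = 2B(R²+z²)^(3/2)/(μ₀R²).
R² + z² = 0.0001124 + 0.0007508 = 0.0008631 m²; raised to 3/2 gives 2.54×10⁻⁵ m³.
I = 2 × 7.68×10⁻⁶ × 2.54×10⁻⁵ / (1.26×10⁻⁶ × 0.0001124) = 2.76 A.

I ≈ 2.76 A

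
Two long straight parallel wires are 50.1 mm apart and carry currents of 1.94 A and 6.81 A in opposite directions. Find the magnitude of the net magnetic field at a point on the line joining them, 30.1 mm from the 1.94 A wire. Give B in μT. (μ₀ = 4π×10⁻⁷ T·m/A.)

B ≈ 81.0 μT

Each long wire gives B = μ₀I/(2πd). Distances are d₁ = 0.0301 m and d₂ = 0.02 m.
B₁ = 1.29×10⁻⁵ T, B₂ = 6.81×10⁻⁵ T.
Between antiparallel currents both contributions point the same way, so they add. B = B₁ + B₂ = 1.29×10⁻⁵ + 6.81×10⁻⁵ = 8.10×10⁻⁵ T.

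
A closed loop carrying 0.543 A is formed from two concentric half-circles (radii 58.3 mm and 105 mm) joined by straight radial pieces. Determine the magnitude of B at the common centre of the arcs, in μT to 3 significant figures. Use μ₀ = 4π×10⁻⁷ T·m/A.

B ≈ 1.30 μT

The radial connectors point toward the centre, so dl × r̂ = 0 and they contribute nothing.
Each semicircle gives μ₀I/(4R): inner arc 2.93×10⁻⁶ T, outer arc 1.62×10⁻⁶ T.
The two arcs carry current in opposite angular senses, so their fields oppose: B = |2.93×10⁻⁶ − 1.62×10⁻⁶| = 1.30×10⁻⁶ T.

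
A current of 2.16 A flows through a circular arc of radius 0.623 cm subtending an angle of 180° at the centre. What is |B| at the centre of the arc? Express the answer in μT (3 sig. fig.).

The Biot–Savart field of a circular arc at its centre is B = μ₀Iφ/(4πR), with φ = 3.142 rad.
B = (4π×10⁻⁷ × 2.16 × 3.142) / (4π × 0.00623) = 1.09×10⁻⁴ T.

B ≈ 109 μT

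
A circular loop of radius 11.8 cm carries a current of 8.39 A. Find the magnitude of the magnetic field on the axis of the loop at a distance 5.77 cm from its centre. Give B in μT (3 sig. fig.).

On the axis of a circular loop, B = μ₀IR² / [2(R²+z²)^(3/2)].
R² + z² = (0.118)² + (0.0577)² = 0.01725 m², and (R²+z²)^(3/2) = 2.27×10⁻³ m³.
B = (4π×10⁻⁷ × 8.39 × 0.01392) / (2 × 2.27×10⁻³) = 3.24×10⁻⁵ T.

B ≈ 32.4 μT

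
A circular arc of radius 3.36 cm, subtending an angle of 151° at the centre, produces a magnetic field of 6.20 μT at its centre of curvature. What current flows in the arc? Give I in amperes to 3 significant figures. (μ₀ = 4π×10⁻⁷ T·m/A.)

For a circular arc, B = μ₀Iφ/(4πR) with φ in radians; here φ = 2.635 rad.
So I = 4πRB/(μ₀φ) = 4π × 0.0336 × 6.20×10⁻⁶ / (4π×10⁻⁷ × 2.635) = 0.790 A.

I ≈ 0.790 A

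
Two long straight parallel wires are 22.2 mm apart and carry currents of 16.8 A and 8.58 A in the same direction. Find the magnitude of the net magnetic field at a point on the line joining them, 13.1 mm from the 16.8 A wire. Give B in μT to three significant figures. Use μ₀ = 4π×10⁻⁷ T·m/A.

B ≈ 67.9 μT

Each long wire gives B = μ₀I/(2πd). Distances are d₁ = 0.0131 m and d₂ = 0.0091 m.
B₁ = 2.56×10⁻⁴ T, B₂ = 1.89×10⁻⁴ T.
Between parallel currents the two contributions point in opposite directions, so they subtract. B = |B₁ − B₂| = |2.56×10⁻⁴ − 1.89×10⁻⁴| = 6.79×10⁻⁵ T.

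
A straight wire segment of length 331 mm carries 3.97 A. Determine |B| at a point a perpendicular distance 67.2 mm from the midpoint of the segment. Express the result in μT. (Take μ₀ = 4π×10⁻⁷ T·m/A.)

For a finite straight segment, B = (μ₀I/4πd)(sinθ₁ + sinθ₂), where θ₁, θ₂ are the angles from the perpendicular to each end.
The perpendicular from the point meets the wire at its midpoint, so each end is L/2 = 0.1655 m away along the wire.
sinθ₁ = 0.1655/√(0.1655²+0.0672²) = 0.9265; sinθ₂ = 0.1655/√(0.1655²+0.0672²) = 0.9265.
B = (4π×10⁻⁷ × 3.97) / (4π × 0.0672) × (0.9265 + 0.9265) = 1.09×10⁻⁵ T.

B ≈ 10.9 μT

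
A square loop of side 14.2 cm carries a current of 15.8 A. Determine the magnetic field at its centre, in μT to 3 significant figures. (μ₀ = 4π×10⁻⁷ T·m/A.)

Each side is a finite straight segment at perpendicular distance d = a/(2 tan(π/4)) = 0.071 m from the centre, with end-angles ±π/4.
One side contributes B₁ = (μ₀I/4πd)·2 sin(π/4) = 3.15×10⁻⁵ T.
All 4 sides add in the same direction: B = 4 × 3.15×10⁻⁵ = 1.26×10⁻⁴ T.

B ≈ 126 μT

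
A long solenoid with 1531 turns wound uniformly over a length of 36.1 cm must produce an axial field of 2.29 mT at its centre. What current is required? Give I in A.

Inside a long solenoid B = μ₀nI with n = 4241 m⁻¹, so I = B/(μ₀n).
I = 2.29×10⁻³ / (4π×10⁻⁷ × 4241) = 0.430 A.

I ≈ 0.430 A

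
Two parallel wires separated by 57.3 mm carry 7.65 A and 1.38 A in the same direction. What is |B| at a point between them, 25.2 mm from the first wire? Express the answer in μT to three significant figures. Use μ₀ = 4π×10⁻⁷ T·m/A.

B ≈ 52.1 μT

Each long wire gives B = μ₀I/(2πd). Distances are d₁ = 0.0252 m and d₂ = 0.0321 m.
B₁ = 6.07×10⁻⁵ T, B₂ = 8.60×10⁻⁶ T.
Between parallel currents the two contributions point in opposite directions, so they subtract. B = |B₁ − B₂| = |6.07×10⁻⁵ − 8.60×10⁻⁶| = 5.21×10⁻⁵ T.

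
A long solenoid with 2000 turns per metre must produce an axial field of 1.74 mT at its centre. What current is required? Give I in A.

Inside a long solenoid B = μ₀nI with n = 2000 m⁻¹, so I = B/(μ₀n).
I = 1.74×10⁻³ / (4π×10⁻⁷ × 2000) = 0.692 A.

I ≈ 0.692 A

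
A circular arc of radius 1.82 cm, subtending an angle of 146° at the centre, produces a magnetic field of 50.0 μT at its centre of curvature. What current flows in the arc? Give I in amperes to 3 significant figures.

For a circular arc, B = μ₀Iφ/(4πR) with φ in radians; here φ = 2.548 rad.
So I = 4πRB/(μ₀φ) = 4π × 0.0182 × 5.00×10⁻⁵ / (4π×10⁻⁷ × 2.548) = 3.57 A.

I ≈ 3.57 A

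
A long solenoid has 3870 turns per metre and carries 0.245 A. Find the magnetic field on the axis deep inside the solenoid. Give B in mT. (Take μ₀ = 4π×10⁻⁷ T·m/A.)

B ≈ 1.19 mT

Inside a long solenoid, B = μ₀nI with n = 3870 turns/m.
B = 4π×10⁻⁷ × 3870 × 0.245 = 1.19×10⁻³ T.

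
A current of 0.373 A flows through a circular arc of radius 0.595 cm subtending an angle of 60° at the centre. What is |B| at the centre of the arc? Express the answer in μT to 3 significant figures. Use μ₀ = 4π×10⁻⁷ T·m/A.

B ≈ 6.56 μT

The Biot–Savart field of a circular arc at its centre is B = μ₀Iφ/(4πR), with φ = 1.047 rad.
B = (4π×10⁻⁷ × 0.373 × 1.047) / (4π × 0.00595) = 6.56×10⁻⁶ T.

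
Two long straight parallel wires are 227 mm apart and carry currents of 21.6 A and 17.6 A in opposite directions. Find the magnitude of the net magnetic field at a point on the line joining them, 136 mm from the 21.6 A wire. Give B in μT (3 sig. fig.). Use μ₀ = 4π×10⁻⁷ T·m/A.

B ≈ 70.4 μT

Each long wire gives B = μ₀I/(2πd). Distances are d₁ = 0.136 m and d₂ = 0.091 m.
B₁ = 3.18×10⁻⁵ T, B₂ = 3.87×10⁻⁵ T.
Between antiparallel currents both contributions point the same way, so they add. B = B₁ + B₂ = 3.18×10⁻⁵ + 3.87×10⁻⁵ = 7.04×10⁻⁵ T.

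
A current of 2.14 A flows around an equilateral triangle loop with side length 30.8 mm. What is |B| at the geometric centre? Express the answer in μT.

B ≈ 125 μT

Each side is a finite straight segment at perpendicular distance d = a/(2 tan(π/3)) = 0.008891 m from the centre, with end-angles ±π/3.
One side contributes B₁ = (μ₀I/4πd)·2 sin(π/3) = 4.17×10⁻⁵ T.
All 3 sides add in the same direction: B = 3 × 4.17×10⁻⁵ = 1.25×10⁻⁴ T.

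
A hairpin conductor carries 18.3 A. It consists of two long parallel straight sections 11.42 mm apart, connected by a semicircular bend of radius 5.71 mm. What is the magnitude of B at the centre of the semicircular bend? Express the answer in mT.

B ≈ 1.65 mT

The semicircular arc contributes B_arc = μ₀I·π/(4πR) = μ₀I/(4R) = 1.01×10⁻³ T.
Each semi-infinite lead is at perpendicular distance R = 0.00571 m from the centre, with the perpendicular foot at its near end, so it contributes μ₀I/(4πR); both point the same way, together 6.41×10⁻⁴ T.
Arc and leads all point the same direction: B = 1.01×10⁻³ + 6.41×10⁻⁴ = 1.65×10⁻³ T.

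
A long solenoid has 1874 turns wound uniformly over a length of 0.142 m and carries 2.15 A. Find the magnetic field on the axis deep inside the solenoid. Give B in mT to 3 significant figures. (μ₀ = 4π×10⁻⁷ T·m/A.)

Inside a long solenoid, B = μ₀nI with n = 1.320×10⁴ turns/m.
B = 4π×10⁻⁷ × 1.320×10⁴ × 2.15 = 3.57×10⁻² T.

B ≈ 35.7 mT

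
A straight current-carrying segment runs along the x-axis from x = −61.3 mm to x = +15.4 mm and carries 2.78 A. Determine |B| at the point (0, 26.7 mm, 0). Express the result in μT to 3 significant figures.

B ≈ 14.7 μT

For a finite straight segment, B = (μ₀I/4πd)(sinθ₁ + sinθ₂), where θ₁, θ₂ are the angles from the perpendicular to each end.
The perpendicular distance is d = 0.0267 m; the end-offsets along the wire are a = 0.0613 m and b = 0.0154 m.
sinθ₁ = 0.0613/√(0.0613²+0.0267²) = 0.9168; sinθ₂ = 0.0154/√(0.0154²+0.0267²) = 0.4996.
B = (4π×10⁻⁷ × 2.78) / (4π × 0.0267) × (0.9168 + 0.4996) = 1.47×10⁻⁵ T.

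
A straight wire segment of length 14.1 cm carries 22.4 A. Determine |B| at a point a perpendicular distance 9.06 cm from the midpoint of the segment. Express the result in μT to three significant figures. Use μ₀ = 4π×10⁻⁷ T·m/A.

For a finite straight segment, B = (μ₀I/4πd)(sinθ₁ + sinθ₂), where θ₁, θ₂ are the angles from the perpendicular to each end.
The perpendicular from the point meets the wire at its midpoint, so each end is L/2 = 0.0705 m away along the wire.
sinθ₁ = 0.0705/√(0.0705²+0.0906²) = 0.6141; sinθ₂ = 0.0705/√(0.0705²+0.0906²) = 0.6141.
B = (4π×10⁻⁷ × 22.4) / (4π × 0.0906) × (0.6141 + 0.6141) = 3.04×10⁻⁵ T.

B ≈ 30.4 μT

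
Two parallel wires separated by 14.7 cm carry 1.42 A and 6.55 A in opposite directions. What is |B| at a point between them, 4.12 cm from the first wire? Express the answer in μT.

Each long wire gives B = μ₀I/(2πd). Distances are d₁ = 0.0412 m and d₂ = 0.1058 m.
B₁ = 6.89×10⁻⁶ T, B₂ = 1.24×10⁻⁵ T.
Between antiparallel currents both contributions point the same way, so they add. B = B₁ + B₂ = 6.89×10⁻⁶ + 1.24×10⁻⁵ = 1.93×10⁻⁵ T.

B ≈ 19.3 μT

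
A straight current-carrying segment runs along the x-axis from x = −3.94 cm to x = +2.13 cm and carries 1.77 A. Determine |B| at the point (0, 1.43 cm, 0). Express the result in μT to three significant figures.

For a finite straight segment, B = (μ₀I/4πd)(sinθ₁ + sinθ₂), where θ₁, θ₂ are the angles from the perpendicular to each end.
The perpendicular distance is d = 0.0143 m; the end-offsets along the wire are a = 0.0394 m and b = 0.0213 m.
sinθ₁ = 0.0394/√(0.0394²+0.0143²) = 0.9400; sinθ₂ = 0.0213/√(0.0213²+0.0143²) = 0.8302.
B = (4π×10⁻⁷ × 1.77) / (4π × 0.0143) × (0.9400 + 0.8302) = 2.19×10⁻⁵ T.

B ≈ 21.9 μT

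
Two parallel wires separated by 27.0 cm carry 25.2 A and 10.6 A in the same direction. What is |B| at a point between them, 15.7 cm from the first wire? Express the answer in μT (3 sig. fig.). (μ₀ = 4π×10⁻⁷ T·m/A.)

Each long wire gives B = μ₀I/(2πd). Distances are d₁ = 0.157 m and d₂ = 0.113 m.
B₁ = 3.21×10⁻⁵ T, B₂ = 1.88×10⁻⁵ T.
Between parallel currents the two contributions point in opposite directions, so they subtract. B = |B₁ − B₂| = |3.21×10⁻⁵ − 1.88×10⁻⁵| = 1.33×10⁻⁵ T.

B ≈ 13.3 μT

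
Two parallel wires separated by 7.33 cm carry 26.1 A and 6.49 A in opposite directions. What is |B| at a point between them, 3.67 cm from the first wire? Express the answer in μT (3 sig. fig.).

Each long wire gives B = μ₀I/(2πd). Distances are d₁ = 0.0367 m and d₂ = 0.0366 m.
B₁ = 1.42×10⁻⁴ T, B₂ = 3.55×10⁻⁵ T.
Between antiparallel currents both contributions point the same way, so they add. B = B₁ + B₂ = 1.42×10⁻⁴ + 3.55×10⁻⁵ = 1.78×10⁻⁴ T.

B ≈ 178 μT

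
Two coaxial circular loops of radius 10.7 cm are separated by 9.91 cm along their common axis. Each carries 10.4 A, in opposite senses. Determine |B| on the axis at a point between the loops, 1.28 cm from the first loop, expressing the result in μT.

Each loop contributes B = μ₀IR²/[2(R²+z²)^(3/2)] on the axis, with z measured from that loop.
Loop 1 (z = 0.0128 m): B₁ = 5.98×10⁻⁵ T. Loop 2 (z = 0.0863 m): B₂ = 2.88×10⁻⁵ T.
The fields oppose: B = |B₁ − B₂| = 3.10×10⁻⁵ T.

B ≈ 31.0 μT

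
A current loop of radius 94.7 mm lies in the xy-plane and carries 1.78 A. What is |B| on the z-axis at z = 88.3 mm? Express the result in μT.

B ≈ 4.62 μT

On the axis of a circular loop, B = μ₀IR² / [2(R²+z²)^(3/2)].
R² + z² = (0.0947)² + (0.0883)² = 0.01676 m², and (R²+z²)^(3/2) = 2.17×10⁻³ m³.
B = (4π×10⁻⁷ × 1.78 × 0.008968) / (2 × 2.17×10⁻³) = 4.62×10⁻⁶ T.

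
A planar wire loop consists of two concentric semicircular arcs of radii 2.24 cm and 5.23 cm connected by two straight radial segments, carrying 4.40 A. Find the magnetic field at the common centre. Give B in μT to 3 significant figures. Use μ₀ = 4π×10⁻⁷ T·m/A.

B ≈ 35.3 μT

The radial connectors point toward the centre, so dl × r̂ = 0 and they contribute nothing.
Each semicircle gives μ₀I/(4R): inner arc 6.17×10⁻⁵ T, outer arc 2.64×10⁻⁵ T.
The two arcs carry current in opposite angular senses, so their fields oppose: B = |6.17×10⁻⁵ − 2.64×10⁻⁵| = 3.53×10⁻⁵ T.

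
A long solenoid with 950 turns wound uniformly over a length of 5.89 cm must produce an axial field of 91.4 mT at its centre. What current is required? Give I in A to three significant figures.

I ≈ 4.51 A

Inside a long solenoid B = μ₀nI with n = 1.613×10⁴ m⁻¹, so I = B/(μ₀n).
I = 9.14×10⁻² / (4π×10⁻⁷ × 1.613×10⁴) = 4.51 A.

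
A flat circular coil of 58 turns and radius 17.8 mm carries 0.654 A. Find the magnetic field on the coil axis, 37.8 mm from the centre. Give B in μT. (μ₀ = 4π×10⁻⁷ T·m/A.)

B ≈ 104 μT

For an N-turn flat coil, B = Nμ₀IR²/[2(R²+z²)^(3/2)] with R = 0.0178 m, z = 0.0378 m.
B = 58 × 1.79×10⁻⁶ T = 1.04×10⁻⁴ T.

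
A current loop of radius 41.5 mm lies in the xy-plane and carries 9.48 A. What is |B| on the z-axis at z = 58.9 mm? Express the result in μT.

B ≈ 27.4 μT

On the axis of a circular loop, B = μ₀IR² / [2(R²+z²)^(3/2)].
R² + z² = (0.0415)² + (0.0589)² = 0.005191 m², and (R²+z²)^(3/2) = 3.74×10⁻⁴ m³.
B = (4π×10⁻⁷ × 9.48 × 0.001722) / (2 × 3.74×10⁻⁴) = 2.74×10⁻⁵ T.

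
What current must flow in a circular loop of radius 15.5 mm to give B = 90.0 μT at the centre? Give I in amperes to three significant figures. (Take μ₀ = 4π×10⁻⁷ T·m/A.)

I ≈ 2.22 A

At the centre of a circular loop B = μ₀I/(2R), so I = 2RB/μ₀.
With R = 0.0155 m, I = 2 × 0.0155 × 9.00×10⁻⁵ / (4π×10⁻⁷) = 2.22 A.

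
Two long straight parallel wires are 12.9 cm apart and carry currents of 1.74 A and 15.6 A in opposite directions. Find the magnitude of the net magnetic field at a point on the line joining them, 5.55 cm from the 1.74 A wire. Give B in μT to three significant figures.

B ≈ 48.7 μT

Each long wire gives B = μ₀I/(2πd). Distances are d₁ = 0.0555 m and d₂ = 0.0735 m.
B₁ = 6.27×10⁻⁶ T, B₂ = 4.24×10⁻⁵ T.
Between antiparallel currents both contributions point the same way, so they add. B = B₁ + B₂ = 6.27×10⁻⁶ + 4.24×10⁻⁵ = 4.87×10⁻⁵ T.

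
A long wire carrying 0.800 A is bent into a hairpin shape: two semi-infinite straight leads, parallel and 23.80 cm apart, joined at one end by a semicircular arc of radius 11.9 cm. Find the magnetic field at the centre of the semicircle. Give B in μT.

The semicircular arc contributes B_arc = μ₀I·π/(4πR) = μ₀I/(4R) = 2.11×10⁻⁶ T.
Each semi-infinite lead is at perpendicular distance R = 0.119 m from the centre, with the perpendicular foot at its near end, so it contributes μ₀I/(4πR); both point the same way, together 1.34×10⁻⁶ T.
Arc and leads all point the same direction: B = 2.11×10⁻⁶ + 1.34×10⁻⁶ = 3.46×10⁻⁶ T.

B ≈ 3.46 μT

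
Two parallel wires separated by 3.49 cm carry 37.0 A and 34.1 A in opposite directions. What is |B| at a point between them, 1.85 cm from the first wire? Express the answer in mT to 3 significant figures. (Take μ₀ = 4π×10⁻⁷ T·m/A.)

Each long wire gives B = μ₀I/(2πd). Distances are d₁ = 0.0185 m and d₂ = 0.0164 m.
B₁ = 4.00×10⁻⁴ T, B₂ = 4.16×10⁻⁴ T.
Between antiparallel currents both contributions point the same way, so they add. B = B₁ + B₂ = 4.00×10⁻⁴ + 4.16×10⁻⁴ = 8.16×10⁻⁴ T.

B ≈ 0.816 mT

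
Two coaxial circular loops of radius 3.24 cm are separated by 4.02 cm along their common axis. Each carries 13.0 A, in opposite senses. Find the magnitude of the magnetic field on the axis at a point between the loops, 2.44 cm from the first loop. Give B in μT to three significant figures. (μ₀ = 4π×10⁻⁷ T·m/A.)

B ≈ 54.6 μT

Each loop contributes B = μ₀IR²/[2(R²+z²)^(3/2)] on the axis, with z measured from that loop.
Loop 1 (z = 0.0244 m): B₁ = 1.29×10⁻⁴ T. Loop 2 (z = 0.0158 m): B₂ = 1.83×10⁻⁴ T.
The fields oppose: B = |B₁ − B₂| = 5.46×10⁻⁵ T.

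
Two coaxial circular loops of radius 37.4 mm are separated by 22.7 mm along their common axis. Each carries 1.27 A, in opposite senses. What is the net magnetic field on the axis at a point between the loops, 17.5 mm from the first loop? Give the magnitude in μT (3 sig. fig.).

B ≈ 4.88 μT

Each loop contributes B = μ₀IR²/[2(R²+z²)^(3/2)] on the axis, with z measured from that loop.
Loop 1 (z = 0.0175 m): B₁ = 1.59×10⁻⁵ T. Loop 2 (z = 0.0052 m): B₂ = 2.07×10⁻⁵ T.
The fields oppose: B = |B₁ − B₂| = 4.88×10⁻⁶ T.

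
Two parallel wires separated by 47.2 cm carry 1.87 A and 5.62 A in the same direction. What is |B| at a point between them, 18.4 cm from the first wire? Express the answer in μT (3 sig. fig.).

B ≈ 1.87 μT

Each long wire gives B = μ₀I/(2πd). Distances are d₁ = 0.184 m and d₂ = 0.288 m.
B₁ = 2.03×10⁻⁶ T, B₂ = 3.90×10⁻⁶ T.
Between parallel currents the two contributions point in opposite directions, so they subtract. B = |B₁ − B₂| = |2.03×10⁻⁶ − 3.90×10⁻⁶| = 1.87×10⁻⁶ T.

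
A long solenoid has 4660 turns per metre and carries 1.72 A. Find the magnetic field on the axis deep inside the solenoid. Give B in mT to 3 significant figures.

B ≈ 10.1 mT

Inside a long solenoid, B = μ₀nI with n = 4660 turns/m.
B = 4π×10⁻⁷ × 4660 × 1.72 = 1.01×10⁻² T.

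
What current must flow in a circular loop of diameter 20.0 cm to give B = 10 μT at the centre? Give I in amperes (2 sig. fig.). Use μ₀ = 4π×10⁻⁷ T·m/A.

I ≈ 1.6 A

At the centre of a circular loop B = μ₀I/(2R), so I = 2RB/μ₀.
With R = 0.1 m, I = 2 × 0.1 × 1.00×10⁻⁵ / (4π×10⁻⁷) = 1.59 A.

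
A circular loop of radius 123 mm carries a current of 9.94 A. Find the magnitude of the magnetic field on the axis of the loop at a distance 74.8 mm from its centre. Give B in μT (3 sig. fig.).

B ≈ 31.7 μT

On the axis of a circular loop, B = μ₀IR² / [2(R²+z²)^(3/2)].
R² + z² = (0.123)² + (0.0748)² = 0.02072 m², and (R²+z²)^(3/2) = 2.98×10⁻³ m³.
B = (4π×10⁻⁷ × 9.94 × 0.01513) / (2 × 2.98×10⁻³) = 3.17×10⁻⁵ T.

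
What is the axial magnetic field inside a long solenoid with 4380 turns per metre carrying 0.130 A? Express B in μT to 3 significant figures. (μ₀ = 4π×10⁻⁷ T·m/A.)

Inside a long solenoid, B = μ₀nI with n = 4380 turns/m.
B = 4π×10⁻⁷ × 4380 × 0.130 = 7.16×10⁻⁴ T.

B ≈ 716 μT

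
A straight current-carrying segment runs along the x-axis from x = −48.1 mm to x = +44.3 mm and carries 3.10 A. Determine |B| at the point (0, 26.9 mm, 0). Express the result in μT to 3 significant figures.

For a finite straight segment, B = (μ₀I/4πd)(sinθ₁ + sinθ₂), where θ₁, θ₂ are the angles from the perpendicular to each end.
The perpendicular distance is d = 0.0269 m; the end-offsets along the wire are a = 0.0481 m and b = 0.0443 m.
sinθ₁ = 0.0481/√(0.0481²+0.0269²) = 0.8728; sinθ₂ = 0.0443/√(0.0443²+0.0269²) = 0.8548.
B = (4π×10⁻⁷ × 3.10) / (4π × 0.0269) × (0.8728 + 0.8548) = 1.99×10⁻⁵ T.

B ≈ 19.9 μT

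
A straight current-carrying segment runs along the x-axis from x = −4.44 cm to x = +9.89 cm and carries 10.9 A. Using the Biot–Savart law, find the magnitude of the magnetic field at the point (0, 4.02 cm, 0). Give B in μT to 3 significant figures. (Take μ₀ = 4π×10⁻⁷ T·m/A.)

For a finite straight segment, B = (μ₀I/4πd)(sinθ₁ + sinθ₂), where θ₁, θ₂ are the angles from the perpendicular to each end.
The perpendicular distance is d = 0.0402 m; the end-offsets along the wire are a = 0.0444 m and b = 0.0989 m.
sinθ₁ = 0.0444/√(0.0444²+0.0402²) = 0.7413; sinθ₂ = 0.0989/√(0.0989²+0.0402²) = 0.9264.
B = (4π×10⁻⁷ × 10.9) / (4π × 0.0402) × (0.7413 + 0.9264) = 4.52×10⁻⁵ T.

B ≈ 45.2 μT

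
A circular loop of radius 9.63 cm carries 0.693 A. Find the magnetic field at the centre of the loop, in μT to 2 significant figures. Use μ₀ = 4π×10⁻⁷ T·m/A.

B ≈ 4.5 μT

At the centre of a circular loop the Biot–Savart law gives B = μ₀I/(2R).
B = (4π×10⁻⁷ × 0.693) / (2 × 0.0963) = 4.52×10⁻⁶ T.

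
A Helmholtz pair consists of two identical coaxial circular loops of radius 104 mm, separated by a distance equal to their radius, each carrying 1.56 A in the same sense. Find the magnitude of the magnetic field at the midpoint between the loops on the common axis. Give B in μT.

B ≈ 13.5 μT

Each loop contributes B = μ₀IR²/[2(R²+z²)^(3/2)] on the axis, with z measured from that loop.
Loop 1 (z = 0.052 m): B₁ = 6.74×10⁻⁶ T. Loop 2 (z = 0.052 m): B₂ = 6.74×10⁻⁶ T.
The fields add: B = B₁ + B₂ = 1.35×10⁻⁵ T.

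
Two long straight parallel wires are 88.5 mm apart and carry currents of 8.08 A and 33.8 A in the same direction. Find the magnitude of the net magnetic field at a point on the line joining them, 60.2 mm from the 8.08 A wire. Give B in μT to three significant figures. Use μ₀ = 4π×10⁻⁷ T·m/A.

Each long wire gives B = μ₀I/(2πd). Distances are d₁ = 0.0602 m and d₂ = 0.0283 m.
B₁ = 2.68×10⁻⁵ T, B₂ = 2.39×10⁻⁴ T.
Between parallel currents the two contributions point in opposite directions, so they subtract. B = |B₁ − B₂| = |2.68×10⁻⁵ − 2.39×10⁻⁴| = 2.12×10⁻⁴ T.

B ≈ 212 μT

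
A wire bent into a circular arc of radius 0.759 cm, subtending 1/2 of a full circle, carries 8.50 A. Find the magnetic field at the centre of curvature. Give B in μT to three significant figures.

B ≈ 352 μT

The Biot–Savart field of a circular arc at its centre is B = μ₀Iφ/(4πR), with φ = 3.142 rad.
B = (4π×10⁻⁷ × 8.50 × 3.142) / (4π × 0.00759) = 3.52×10⁻⁴ T.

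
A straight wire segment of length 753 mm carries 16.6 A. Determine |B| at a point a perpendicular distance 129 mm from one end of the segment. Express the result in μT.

For a finite straight segment, B = (μ₀I/4πd)(sinθ₁ + sinθ₂), where θ₁, θ₂ are the angles from the perpendicular to each end.
The perpendicular foot is at one end, so the two end-offsets along the wire are 0 and L = 0.753 m.
sinθ₁ = 0/√(0²+0.129²) = 0.0000; sinθ₂ = 0.753/√(0.753²+0.129²) = 0.9856.
B = (4π×10⁻⁷ × 16.6) / (4π × 0.129) × (0.0000 + 0.9856) = 1.27×10⁻⁵ T.

B ≈ 12.7 μT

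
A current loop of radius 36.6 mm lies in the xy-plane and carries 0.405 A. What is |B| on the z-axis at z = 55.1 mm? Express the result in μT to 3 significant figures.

On the axis of a circular loop, B = μ₀IR² / [2(R²+z²)^(3/2)].
R² + z² = (0.0366)² + (0.0551)² = 0.004376 m², and (R²+z²)^(3/2) = 2.89×10⁻⁴ m³.
B = (4π×10⁻⁷ × 0.405 × 0.00134) / (2 × 2.89×10⁻⁴) = 1.18×10⁻⁶ T.

B ≈ 1.18 μT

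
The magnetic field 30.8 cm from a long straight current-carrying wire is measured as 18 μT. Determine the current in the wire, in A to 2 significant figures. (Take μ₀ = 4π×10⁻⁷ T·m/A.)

I ≈ 28 A

For a long straight wire B = μ₀I/(2πd), so I = 2πdB/μ₀.
I = 2π × 0.308 × 1.80×10⁻⁵ / (4π×10⁻⁷) = 27.7 A.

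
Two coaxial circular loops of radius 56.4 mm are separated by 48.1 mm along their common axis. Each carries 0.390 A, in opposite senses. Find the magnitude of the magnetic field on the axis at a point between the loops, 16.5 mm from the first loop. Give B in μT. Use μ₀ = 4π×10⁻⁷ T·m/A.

Each loop contributes B = μ₀IR²/[2(R²+z²)^(3/2)] on the axis, with z measured from that loop.
Loop 1 (z = 0.0165 m): B₁ = 3.84×10⁻⁶ T. Loop 2 (z = 0.0316 m): B₂ = 2.88×10⁻⁶ T.
The fields oppose: B = |B₁ − B₂| = 9.56×10⁻⁷ T.

B ≈ 0.956 μT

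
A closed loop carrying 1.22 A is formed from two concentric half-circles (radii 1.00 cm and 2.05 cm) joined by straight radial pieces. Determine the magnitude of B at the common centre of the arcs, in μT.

The radial connectors point toward the centre, so dl × r̂ = 0 and they contribute nothing.
Each semicircle gives μ₀I/(4R): inner arc 3.83×10⁻⁵ T, outer arc 1.87×10⁻⁵ T.
The two arcs carry current in opposite angular senses, so their fields oppose: B = |3.83×10⁻⁵ − 1.87×10⁻⁵| = 1.96×10⁻⁵ T.

B ≈ 19.6 μT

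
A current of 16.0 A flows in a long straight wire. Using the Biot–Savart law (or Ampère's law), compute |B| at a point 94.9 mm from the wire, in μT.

For an infinitely long straight wire, B = μ₀I/(2πd).
B = (4π×10⁻⁷ × 16.0) / (2π × 0.0949) = 3.37×10⁻⁵ T.

B ≈ 33.7 μT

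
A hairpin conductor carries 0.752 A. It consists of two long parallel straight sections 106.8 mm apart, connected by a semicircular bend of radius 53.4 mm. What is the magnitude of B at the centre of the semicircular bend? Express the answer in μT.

B ≈ 7.24 μT

The semicircular arc contributes B_arc = μ₀I·π/(4πR) = μ₀I/(4R) = 4.42×10⁻⁶ T.
Each semi-infinite lead is at perpendicular distance R = 0.0534 m from the centre, with the perpendicular foot at its near end, so it contributes μ₀I/(4πR); both point the same way, together 2.82×10⁻⁶ T.
Arc and leads all point the same direction: B = 4.42×10⁻⁶ + 2.82×10⁻⁶ = 7.24×10⁻⁶ T.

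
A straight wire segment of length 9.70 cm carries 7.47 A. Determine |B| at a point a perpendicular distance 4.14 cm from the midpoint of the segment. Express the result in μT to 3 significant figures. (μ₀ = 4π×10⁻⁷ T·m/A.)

For a finite straight segment, B = (μ₀I/4πd)(sinθ₁ + sinθ₂), where θ₁, θ₂ are the angles from the perpendicular to each end.
The perpendicular from the point meets the wire at its midpoint, so each end is L/2 = 0.0485 m away along the wire.
sinθ₁ = 0.0485/√(0.0485²+0.0414²) = 0.7606; sinθ₂ = 0.0485/√(0.0485²+0.0414²) = 0.7606.
B = (4π×10⁻⁷ × 7.47) / (4π × 0.0414) × (0.7606 + 0.7606) = 2.74×10⁻⁵ T.

B ≈ 27.4 μT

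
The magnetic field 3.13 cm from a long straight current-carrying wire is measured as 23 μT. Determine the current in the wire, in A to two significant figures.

I ≈ 3.6 A

For a long straight wire B = μ₀I/(2πd), so I = 2πdB/μ₀.
I = 2π × 0.0313 × 2.30×10⁻⁵ / (4π×10⁻⁷) = 3.60 A.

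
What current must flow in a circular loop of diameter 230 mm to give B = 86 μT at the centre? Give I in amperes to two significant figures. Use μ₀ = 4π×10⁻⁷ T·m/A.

I ≈ 16 A

At the centre of a circular loop B = μ₀I/(2R), so I = 2RB/μ₀.
With R = 0.115 m, I = 2 × 0.115 × 8.60×10⁻⁵ / (4π×10⁻⁷) = 15.7 A.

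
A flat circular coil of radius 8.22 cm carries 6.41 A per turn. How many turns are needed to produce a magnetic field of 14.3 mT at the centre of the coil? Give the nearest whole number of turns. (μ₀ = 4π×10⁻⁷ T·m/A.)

N = 292

For an N-turn coil, B = Nμ₀I/(2R). A single turn gives B₁ = 4.90×10⁻⁵ T with R = 0.0822 m.
N = B/B₁ = 1.43×10⁻² / 4.90×10⁻⁵ = 291.86.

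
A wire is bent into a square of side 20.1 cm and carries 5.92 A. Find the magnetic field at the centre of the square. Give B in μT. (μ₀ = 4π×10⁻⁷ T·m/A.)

Each side is a finite straight segment at perpendicular distance d = a/(2 tan(π/4)) = 0.1005 m from the centre, with end-angles ±π/4.
One side contributes B₁ = (μ₀I/4πd)·2 sin(π/4) = 8.33×10⁻⁶ T.
All 4 sides add in the same direction: B = 4 × 8.33×10⁻⁶ = 3.33×10⁻⁵ T.

B ≈ 33.3 μT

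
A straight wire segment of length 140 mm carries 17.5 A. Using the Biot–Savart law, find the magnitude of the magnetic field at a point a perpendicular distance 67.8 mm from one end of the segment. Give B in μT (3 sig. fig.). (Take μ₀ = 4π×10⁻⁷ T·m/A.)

B ≈ 23.2 μT

For a finite straight segment, B = (μ₀I/4πd)(sinθ₁ + sinθ₂), where θ₁, θ₂ are the angles from the perpendicular to each end.
The perpendicular foot is at one end, so the two end-offsets along the wire are 0 and L = 0.14 m.
sinθ₁ = 0/√(0²+0.0678²) = 0.0000; sinθ₂ = 0.14/√(0.14²+0.0678²) = 0.9000.
B = (4π×10⁻⁷ × 17.5) / (4π × 0.0678) × (0.0000 + 0.9000) = 2.32×10⁻⁵ T.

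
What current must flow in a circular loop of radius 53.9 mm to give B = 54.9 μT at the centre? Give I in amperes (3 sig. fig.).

At the centre of a circular loop B = μ₀I/(2R), so I = 2RB/μ₀.
With R = 0.0539 m, I = 2 × 0.0539 × 5.49×10⁻⁵ / (4π×10⁻⁷) = 4.71 A.

I ≈ 4.71 A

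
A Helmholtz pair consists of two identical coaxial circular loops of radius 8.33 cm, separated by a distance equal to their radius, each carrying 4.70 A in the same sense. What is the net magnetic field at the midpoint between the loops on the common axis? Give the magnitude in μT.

B ≈ 50.7 μT

Each loop contributes B = μ₀IR²/[2(R²+z²)^(3/2)] on the axis, with z measured from that loop.
Loop 1 (z = 0.04165 m): B₁ = 2.54×10⁻⁵ T. Loop 2 (z = 0.04165 m): B₂ = 2.54×10⁻⁵ T.
The fields add: B = B₁ + B₂ = 5.07×10⁻⁵ T.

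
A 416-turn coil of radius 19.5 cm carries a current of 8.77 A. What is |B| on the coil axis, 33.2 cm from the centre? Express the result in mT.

For an N-turn flat coil, B = Nμ₀IR²/[2(R²+z²)^(3/2)] with R = 0.195 m, z = 0.332 m.
B = 416 × 3.67×10⁻⁶ T = 1.53×10⁻³ T.

B ≈ 1.53 mT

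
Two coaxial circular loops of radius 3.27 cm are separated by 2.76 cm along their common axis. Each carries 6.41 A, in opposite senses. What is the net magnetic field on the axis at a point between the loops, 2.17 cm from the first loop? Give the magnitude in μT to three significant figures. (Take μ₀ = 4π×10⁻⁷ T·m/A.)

Each loop contributes B = μ₀IR²/[2(R²+z²)^(3/2)] on the axis, with z measured from that loop.
Loop 1 (z = 0.0217 m): B₁ = 7.12×10⁻⁵ T. Loop 2 (z = 0.0059 m): B₂ = 1.17×10⁻⁴ T.
The fields oppose: B = |B₁ − B₂| = 4.61×10⁻⁵ T.

B ≈ 46.1 μT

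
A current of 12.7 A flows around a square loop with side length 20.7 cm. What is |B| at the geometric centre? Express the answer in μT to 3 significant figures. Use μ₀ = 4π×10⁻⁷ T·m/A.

Each side is a finite straight segment at perpendicular distance d = a/(2 tan(π/4)) = 0.1035 m from the centre, with end-angles ±π/4.
One side contributes B₁ = (μ₀I/4πd)·2 sin(π/4) = 1.74×10⁻⁵ T.
All 4 sides add in the same direction: B = 4 × 1.74×10⁻⁵ = 6.94×10⁻⁵ T.

B ≈ 69.4 μT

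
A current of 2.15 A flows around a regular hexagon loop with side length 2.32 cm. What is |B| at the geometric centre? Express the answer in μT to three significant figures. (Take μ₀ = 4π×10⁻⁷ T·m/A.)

B ≈ 64.2 μT

Each side is a finite straight segment at perpendicular distance d = a/(2 tan(π/6)) = 0.02009 m from the centre, with end-angles ±π/6.
One side contributes B₁ = (μ₀I/4πd)·2 sin(π/6) = 1.07×10⁻⁵ T.
All 6 sides add in the same direction: B = 6 × 1.07×10⁻⁵ = 6.42×10⁻⁵ T.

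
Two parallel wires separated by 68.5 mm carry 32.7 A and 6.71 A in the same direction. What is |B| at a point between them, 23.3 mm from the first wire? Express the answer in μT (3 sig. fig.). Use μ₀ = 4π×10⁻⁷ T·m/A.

Each long wire gives B = μ₀I/(2πd). Distances are d₁ = 0.0233 m and d₂ = 0.0452 m.
B₁ = 2.81×10⁻⁴ T, B₂ = 2.97×10⁻⁵ T.
Between parallel currents the two contributions point in opposite directions, so they subtract. B = |B₁ − B₂| = |2.81×10⁻⁴ − 2.97×10⁻⁵| = 2.51×10⁻⁴ T.

B ≈ 251 μT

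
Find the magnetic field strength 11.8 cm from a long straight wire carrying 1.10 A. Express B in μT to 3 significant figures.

B ≈ 1.86 μT

For an infinitely long straight wire, B = μ₀I/(2πd).
B = (4π×10⁻⁷ × 1.10) / (2π × 0.118) = 1.86×10⁻⁶ T.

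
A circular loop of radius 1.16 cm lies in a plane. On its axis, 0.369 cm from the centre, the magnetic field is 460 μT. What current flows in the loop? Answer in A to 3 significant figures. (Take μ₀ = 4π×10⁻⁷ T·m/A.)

I ≈ 9.81 A

On the axis of a loop, B = μ₀IR²/[2(R²+z²)^(3/2)], so I = 2B(R²+z²)^(3/2)/(μ₀R²).
R² + z² = 0.0001346 + 1.362×10⁻⁵ = 0.0001482 m²; raised to 3/2 gives 1.80×10⁻⁶ m³.
I = 2 × 4.60×10⁻⁴ × 1.80×10⁻⁶ / (1.26×10⁻⁶ × 0.0001346) = 9.81 A.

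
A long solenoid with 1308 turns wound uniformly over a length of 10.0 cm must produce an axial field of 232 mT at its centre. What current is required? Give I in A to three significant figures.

I ≈ 14.1 A

Inside a long solenoid B = μ₀nI with n = 1.308×10⁴ m⁻¹, so I = B/(μ₀n).
I = 0.232 / (4π×10⁻⁷ × 1.308×10⁴) = 14.1 A.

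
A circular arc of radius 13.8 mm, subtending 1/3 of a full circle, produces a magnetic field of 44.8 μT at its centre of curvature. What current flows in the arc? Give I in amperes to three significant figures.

I ≈ 2.95 A

For a circular arc, B = μ₀Iφ/(4πR) with φ in radians; here φ = 2.094 rad.
So I = 4πRB/(μ₀φ) = 4π × 0.0138 × 4.48×10⁻⁵ / (4π×10⁻⁷ × 2.094) = 2.95 A.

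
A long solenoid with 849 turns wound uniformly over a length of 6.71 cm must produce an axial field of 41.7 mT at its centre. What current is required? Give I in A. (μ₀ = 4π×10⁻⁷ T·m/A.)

Inside a long solenoid B = μ₀nI with n = 1.265×10⁴ m⁻¹, so I = B/(μ₀n).
I = 4.17×10⁻² / (4π×10⁻⁷ × 1.265×10⁴) = 2.62 A.

I ≈ 2.62 A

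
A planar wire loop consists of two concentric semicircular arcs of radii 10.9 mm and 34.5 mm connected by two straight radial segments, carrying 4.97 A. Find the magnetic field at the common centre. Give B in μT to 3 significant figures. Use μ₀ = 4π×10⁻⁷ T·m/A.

The radial connectors point toward the centre, so dl × r̂ = 0 and they contribute nothing.
Each semicircle gives μ₀I/(4R): inner arc 1.43×10⁻⁴ T, outer arc 4.53×10⁻⁵ T.
The two arcs carry current in opposite angular senses, so their fields oppose: B = |1.43×10⁻⁴ − 4.53×10⁻⁵| = 9.80×10⁻⁵ T.

B ≈ 98.0 μT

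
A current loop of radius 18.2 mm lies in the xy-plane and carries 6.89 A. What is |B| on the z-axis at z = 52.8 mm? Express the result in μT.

B ≈ 8.23 μT

On the axis of a circular loop, B = μ₀IR² / [2(R²+z²)^(3/2)].
R² + z² = (0.0182)² + (0.0528)² = 0.003119 m², and (R²+z²)^(3/2) = 1.74×10⁻⁴ m³.
B = (4π×10⁻⁷ × 6.89 × 0.0003312) / (2 × 1.74×10⁻⁴) = 8.23×10⁻⁶ T.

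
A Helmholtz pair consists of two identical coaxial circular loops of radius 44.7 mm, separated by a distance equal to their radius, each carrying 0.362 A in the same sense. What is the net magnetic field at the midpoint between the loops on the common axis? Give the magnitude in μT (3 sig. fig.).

Each loop contributes B = μ₀IR²/[2(R²+z²)^(3/2)] on the axis, with z measured from that loop.
Loop 1 (z = 0.02235 m): B₁ = 3.64×10⁻⁶ T. Loop 2 (z = 0.02235 m): B₂ = 3.64×10⁻⁶ T.
The fields add: B = B₁ + B₂ = 7.28×10⁻⁶ T.

B ≈ 7.28 μT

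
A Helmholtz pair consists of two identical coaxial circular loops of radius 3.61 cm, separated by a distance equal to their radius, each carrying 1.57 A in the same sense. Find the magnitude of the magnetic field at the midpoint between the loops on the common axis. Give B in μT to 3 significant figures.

B ≈ 39.1 μT

Each loop contributes B = μ₀IR²/[2(R²+z²)^(3/2)] on the axis, with z measured from that loop.
Loop 1 (z = 0.01805 m): B₁ = 1.96×10⁻⁵ T. Loop 2 (z = 0.01805 m): B₂ = 1.96×10⁻⁵ T.
The fields add: B = B₁ + B₂ = 3.91×10⁻⁵ T.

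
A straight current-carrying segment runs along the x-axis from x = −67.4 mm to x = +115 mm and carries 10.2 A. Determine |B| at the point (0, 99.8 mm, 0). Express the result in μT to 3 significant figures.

B ≈ 13.4 μT

For a finite straight segment, B = (μ₀I/4πd)(sinθ₁ + sinθ₂), where θ₁, θ₂ are the angles from the perpendicular to each end.
The perpendicular distance is d = 0.0998 m; the end-offsets along the wire are a = 0.0674 m and b = 0.115 m.
sinθ₁ = 0.0674/√(0.0674²+0.0998²) = 0.5597; sinθ₂ = 0.115/√(0.115²+0.0998²) = 0.7553.
B = (4π×10⁻⁷ × 10.2) / (4π × 0.0998) × (0.5597 + 0.7553) = 1.34×10⁻⁵ T.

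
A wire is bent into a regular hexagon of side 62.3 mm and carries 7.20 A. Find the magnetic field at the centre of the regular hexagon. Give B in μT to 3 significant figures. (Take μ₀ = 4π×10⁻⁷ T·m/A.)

B ≈ 80.1 μT

Each side is a finite straight segment at perpendicular distance d = a/(2 tan(π/6)) = 0.05395 m from the centre, with end-angles ±π/6.
One side contributes B₁ = (μ₀I/4πd)·2 sin(π/6) = 1.33×10⁻⁵ T.
All 6 sides add in the same direction: B = 6 × 1.33×10⁻⁵ = 8.01×10⁻⁵ T.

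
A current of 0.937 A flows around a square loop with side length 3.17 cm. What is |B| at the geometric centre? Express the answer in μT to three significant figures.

Each side is a finite straight segment at perpendicular distance d = a/(2 tan(π/4)) = 0.01585 m from the centre, with end-angles ±π/4.
One side contributes B₁ = (μ₀I/4πd)·2 sin(π/4) = 8.36×10⁻⁶ T.
All 4 sides add in the same direction: B = 4 × 8.36×10⁻⁶ = 3.34×10⁻⁵ T.

B ≈ 33.4 μT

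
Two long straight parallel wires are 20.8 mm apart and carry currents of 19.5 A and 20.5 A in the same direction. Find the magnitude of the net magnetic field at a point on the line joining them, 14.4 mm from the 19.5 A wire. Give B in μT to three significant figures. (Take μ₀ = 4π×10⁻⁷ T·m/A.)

Each long wire gives B = μ₀I/(2πd). Distances are d₁ = 0.0144 m and d₂ = 0.0064 m.
B₁ = 2.71×10⁻⁴ T, B₂ = 6.41×10⁻⁴ T.
Between parallel currents the two contributions point in opposite directions, so they subtract. B = |B₁ − B₂| = |2.71×10⁻⁴ − 6.41×10⁻⁴| = 3.70×10⁻⁴ T.

B ≈ 370 μT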